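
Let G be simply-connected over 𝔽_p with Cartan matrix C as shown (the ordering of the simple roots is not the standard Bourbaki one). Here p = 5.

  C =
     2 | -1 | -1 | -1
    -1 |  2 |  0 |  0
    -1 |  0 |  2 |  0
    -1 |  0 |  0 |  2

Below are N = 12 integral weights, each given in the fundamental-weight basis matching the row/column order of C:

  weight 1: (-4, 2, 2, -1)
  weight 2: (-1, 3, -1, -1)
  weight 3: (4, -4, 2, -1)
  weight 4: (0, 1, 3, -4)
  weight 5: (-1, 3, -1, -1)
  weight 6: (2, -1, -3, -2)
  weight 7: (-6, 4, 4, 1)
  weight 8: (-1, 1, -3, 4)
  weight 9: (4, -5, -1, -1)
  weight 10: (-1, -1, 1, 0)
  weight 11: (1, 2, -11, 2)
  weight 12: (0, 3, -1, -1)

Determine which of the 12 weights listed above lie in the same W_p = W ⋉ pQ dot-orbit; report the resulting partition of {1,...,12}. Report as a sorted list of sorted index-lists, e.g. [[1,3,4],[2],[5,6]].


Dynkin diagram of C (from the 6 off-diagonal −1 entries): D_4.

W_5-reps of the 12 weights in Ā_5 (same 4-coord order as C):

    [1] (0, 0, 0, 3)
    [2] (0, 4, 0, 0)
    [3] (0, 0, 0, 3)
    [4] (0, 0, 2, 1)
    [5] (0, 4, 0, 0)
    [6] (0, 0, 2, 1)
    [7] (0, 0, 0, 3)
    [8] (0, 0, 0, 3)
    [9] (0, 4, 0, 0)
    [10] (0, 0, 2, 1)
    [11] (0, 0, 3, 0)
    [12] (0, 4, 0, 0)

Partition of {1..12} into 4 W_5-dot-orbits:

[[1, 3, 7, 8], [2, 5, 9, 12], [4, 6, 10], [11]]


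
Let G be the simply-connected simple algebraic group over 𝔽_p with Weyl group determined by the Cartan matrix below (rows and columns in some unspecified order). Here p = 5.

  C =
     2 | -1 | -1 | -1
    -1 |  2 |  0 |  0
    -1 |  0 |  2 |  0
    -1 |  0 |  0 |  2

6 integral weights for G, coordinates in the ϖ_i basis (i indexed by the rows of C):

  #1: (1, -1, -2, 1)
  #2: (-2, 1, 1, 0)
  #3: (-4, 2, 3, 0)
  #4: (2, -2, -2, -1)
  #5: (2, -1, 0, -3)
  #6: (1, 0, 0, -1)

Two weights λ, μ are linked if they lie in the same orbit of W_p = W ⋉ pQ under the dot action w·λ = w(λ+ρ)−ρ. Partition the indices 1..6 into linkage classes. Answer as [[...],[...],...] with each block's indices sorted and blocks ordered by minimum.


Dynkin diagram of C (from the 6 off-diagonal −1 entries): D_4.

W_5-reps of the 6 weights in Ā_5 (same 4-coord order as C):

    1: (1, 0, 1, 2)
    2: (1, 1, 1, 0)
    3: (1, 0, 1, 2)
    4: (1, 1, 1, 0)
    5: (1, 0, 1, 2)
    6: (1, 1, 1, 0)

The 6 indices split into 2 linkage classes (same alcove rep ⇔ same W_5-dot-orbit):

[[1, 3, 5], [2, 4, 6]]


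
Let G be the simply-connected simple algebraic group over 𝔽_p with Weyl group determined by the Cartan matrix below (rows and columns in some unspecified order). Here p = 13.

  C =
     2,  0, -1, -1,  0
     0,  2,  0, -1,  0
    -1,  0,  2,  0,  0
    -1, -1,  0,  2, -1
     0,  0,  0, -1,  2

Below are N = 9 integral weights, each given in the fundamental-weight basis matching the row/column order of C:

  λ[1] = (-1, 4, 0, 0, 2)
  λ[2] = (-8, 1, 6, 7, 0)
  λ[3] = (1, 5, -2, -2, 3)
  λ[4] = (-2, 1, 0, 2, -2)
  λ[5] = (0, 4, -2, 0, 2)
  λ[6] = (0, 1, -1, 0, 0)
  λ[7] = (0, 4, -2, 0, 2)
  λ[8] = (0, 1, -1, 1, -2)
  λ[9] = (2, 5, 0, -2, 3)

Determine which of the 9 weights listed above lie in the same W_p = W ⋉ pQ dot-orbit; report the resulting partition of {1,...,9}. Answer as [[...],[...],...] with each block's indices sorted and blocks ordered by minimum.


C ↔ D_5 under row/col permutation; |W(D_5)| = 1920.

W_13-reps of the 9 weights in Ā_13 (same 5-coord order as C):

  1: (0, 5, 1, 1, 3) · 2: (1, 2, 0, 1, 1) · 3: (0, 5, 1, 1, 3) · 4: (1, 2, 0, 1, 1) · 5: (0, 5, 1, 1, 3) · 6: (1, 2, 0, 1, 1) · 7: (0, 5, 1, 1, 3) · 8: (1, 2, 0, 1, 1) · 9: (0, 5, 1, 1, 3)

These 9 weights hit 2 W_13-dot-orbits; sizes (5, 4):

[[1, 3, 5, 7, 9], [2, 4, 6, 8]]


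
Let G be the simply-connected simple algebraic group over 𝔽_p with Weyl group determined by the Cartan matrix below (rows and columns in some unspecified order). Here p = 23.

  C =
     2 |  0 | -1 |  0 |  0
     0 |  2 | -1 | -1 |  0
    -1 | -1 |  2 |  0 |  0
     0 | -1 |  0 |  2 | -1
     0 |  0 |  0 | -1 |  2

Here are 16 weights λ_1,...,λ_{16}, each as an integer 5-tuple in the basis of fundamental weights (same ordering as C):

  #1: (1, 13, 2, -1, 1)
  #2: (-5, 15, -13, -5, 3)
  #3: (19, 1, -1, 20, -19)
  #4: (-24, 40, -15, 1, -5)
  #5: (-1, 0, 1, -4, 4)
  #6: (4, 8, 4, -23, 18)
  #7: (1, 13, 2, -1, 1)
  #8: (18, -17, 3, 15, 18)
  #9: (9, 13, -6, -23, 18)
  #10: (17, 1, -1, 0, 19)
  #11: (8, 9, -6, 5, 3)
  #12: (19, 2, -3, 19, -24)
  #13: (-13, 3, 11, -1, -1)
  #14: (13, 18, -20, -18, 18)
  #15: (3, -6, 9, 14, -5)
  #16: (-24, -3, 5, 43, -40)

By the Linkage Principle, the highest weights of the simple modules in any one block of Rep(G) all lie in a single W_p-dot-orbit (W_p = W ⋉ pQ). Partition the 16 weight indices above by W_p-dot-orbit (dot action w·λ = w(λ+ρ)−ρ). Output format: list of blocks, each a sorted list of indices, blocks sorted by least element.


Dynkin diagram of C (from the 8 off-diagonal −1 entries): A_5.

λ_j+ρ reflected into Ā_23 (⟨·,θ^∨⟩≤23); 5-tuples as given:

  [1] (2, 14, 3, 0, 2)
  [2] (12, 4, 0, 0, 0)
  [3] (0, 2, 0, 1, 2)
  [4] (2, 14, 3, 0, 2)
  [5] (0, 2, 0, 1, 2)
  [6] (3, 5, 5, 6, 3)
  [7] (2, 14, 3, 0, 2)
  [8] (12, 4, 0, 0, 0)
  [9] (3, 5, 5, 6, 3)
  [10] (0, 2, 0, 1, 2)
  [11] (3, 5, 5, 6, 3)
  [12] (0, 2, 0, 1, 2)
  [13] (12, 4, 0, 0, 0)
  [14] (2, 14, 3, 0, 2)
  [15] (3, 5, 5, 6, 3)
  [16] (2, 14, 3, 0, 2)

The 16 indices split into 4 linkage classes (same alcove rep ⇔ same W_23-dot-orbit):

[[1, 4, 7, 14, 16], [2, 8, 13], [3, 5, 10, 12], [6, 9, 11, 15]]


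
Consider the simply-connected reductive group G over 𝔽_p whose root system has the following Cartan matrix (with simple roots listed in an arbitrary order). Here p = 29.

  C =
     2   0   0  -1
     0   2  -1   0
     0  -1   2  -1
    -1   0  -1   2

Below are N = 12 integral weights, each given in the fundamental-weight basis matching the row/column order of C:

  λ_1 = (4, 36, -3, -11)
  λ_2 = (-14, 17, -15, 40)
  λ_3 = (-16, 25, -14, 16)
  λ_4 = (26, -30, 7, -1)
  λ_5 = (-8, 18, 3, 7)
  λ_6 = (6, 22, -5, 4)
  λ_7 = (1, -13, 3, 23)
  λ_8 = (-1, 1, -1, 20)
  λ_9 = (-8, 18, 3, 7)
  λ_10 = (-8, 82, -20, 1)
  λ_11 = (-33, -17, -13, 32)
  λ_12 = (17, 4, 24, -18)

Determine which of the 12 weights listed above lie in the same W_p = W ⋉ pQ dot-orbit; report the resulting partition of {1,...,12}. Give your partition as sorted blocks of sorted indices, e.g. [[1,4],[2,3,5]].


Root system A_4: the 4×4 matrix C matches after relabeling.

Folding the 12 weights λ_j+ρ into Ā_29 (reps in the given 4-coord order):

    λ_1 → (5, 17, 4, 1)
    λ_2 → (3, 12, 2, 11)
    λ_3 → (3, 12, 2, 11)
    λ_4 → (0, 2, 0, 21)
    λ_5 → (5, 17, 4, 1)
    λ_6 → (5, 17, 4, 1)
    λ_7 → (1, 3, 8, 16)
    λ_8 → (0, 2, 0, 21)
    λ_9 → (5, 17, 4, 1)
    λ_10 → (5, 17, 4, 1)
    λ_11 → (1, 3, 8, 16)
    λ_12 → (1, 3, 8, 16)

These 12 weights hit 4 W_29-dot-orbits; sizes (5, 2, 2, 3):

[[1, 5, 6, 9, 10], [2, 3], [4, 8], [7, 11, 12]]


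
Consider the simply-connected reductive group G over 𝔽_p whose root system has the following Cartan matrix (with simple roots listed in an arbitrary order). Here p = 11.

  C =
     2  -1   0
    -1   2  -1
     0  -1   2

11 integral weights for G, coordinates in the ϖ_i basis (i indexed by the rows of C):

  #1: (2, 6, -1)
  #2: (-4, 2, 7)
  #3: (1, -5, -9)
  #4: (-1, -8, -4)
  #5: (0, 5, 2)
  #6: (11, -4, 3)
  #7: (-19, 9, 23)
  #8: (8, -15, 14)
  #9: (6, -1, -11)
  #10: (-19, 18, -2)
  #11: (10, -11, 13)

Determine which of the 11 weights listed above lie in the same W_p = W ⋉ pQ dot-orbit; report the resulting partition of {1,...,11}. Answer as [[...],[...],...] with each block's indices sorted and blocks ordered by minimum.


Cartan matrix: type A_3 (|W|=24); un-permuting the 3 rows.

Folding the 11 weights λ_j+ρ into Ā_11 (reps in the given 3-coord order):

  1: (3, 7, 0)
  2: (3, 0, 8)
  3: (7, 2, 1)
  4: (3, 7, 0)
  5: (1, 6, 3)
  6: (7, 2, 1)
  7: (1, 6, 3)
  8: (1, 6, 3)
  9: (3, 7, 0)
  10: (3, 7, 0)
  11: (3, 7, 0)

Linkage partition of the 11 weights (4 classes, p=11):

[[1, 4, 9, 10, 11], [2], [3, 6], [5, 7, 8]]


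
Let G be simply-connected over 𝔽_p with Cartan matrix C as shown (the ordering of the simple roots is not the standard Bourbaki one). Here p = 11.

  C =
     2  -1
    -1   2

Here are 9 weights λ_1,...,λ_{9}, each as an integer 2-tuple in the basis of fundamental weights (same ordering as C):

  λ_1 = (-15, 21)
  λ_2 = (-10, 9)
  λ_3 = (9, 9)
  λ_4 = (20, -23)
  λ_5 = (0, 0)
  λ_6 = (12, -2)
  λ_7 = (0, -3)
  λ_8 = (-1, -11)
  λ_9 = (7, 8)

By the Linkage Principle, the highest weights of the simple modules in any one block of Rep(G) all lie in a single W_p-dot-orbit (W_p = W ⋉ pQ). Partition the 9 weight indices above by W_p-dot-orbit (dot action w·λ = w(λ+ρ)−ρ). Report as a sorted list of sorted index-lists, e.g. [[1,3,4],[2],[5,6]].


Dynkin diagram of C (from the 2 off-diagonal −1 entries): A_2.

Each λ_j+ρ reduced to Ā_11; 2-tuples below use C's row order:

  λ_1+ρ ↦ (0, 3);  λ_2+ρ ↦ (9, 1);  λ_3+ρ ↦ (1, 1);  λ_4+ρ ↦ (10, 0);  λ_5+ρ ↦ (1, 1);  λ_6+ρ ↦ (9, 1);  λ_7+ρ ↦ (1, 1);  λ_8+ρ ↦ (10, 0);  λ_9+ρ ↦ (2, 3)

Partition of {1..9} into 5 W_11-dot-orbits:

[[1], [2, 6], [3, 5, 7], [4, 8], [9]]


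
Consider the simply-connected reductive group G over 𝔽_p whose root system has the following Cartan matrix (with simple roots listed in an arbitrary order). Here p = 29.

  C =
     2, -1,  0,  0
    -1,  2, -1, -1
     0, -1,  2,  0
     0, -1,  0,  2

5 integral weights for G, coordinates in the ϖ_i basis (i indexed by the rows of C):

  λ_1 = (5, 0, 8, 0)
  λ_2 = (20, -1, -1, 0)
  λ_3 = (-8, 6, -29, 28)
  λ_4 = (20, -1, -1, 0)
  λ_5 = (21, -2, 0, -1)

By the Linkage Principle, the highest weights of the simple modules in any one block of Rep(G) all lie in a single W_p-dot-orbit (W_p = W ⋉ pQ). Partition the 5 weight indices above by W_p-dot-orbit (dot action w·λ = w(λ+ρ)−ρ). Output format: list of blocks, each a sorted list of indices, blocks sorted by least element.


C ↔ D_4 under row/col permutation; |W(D_4)| = 192.

Folding the 5 weights λ_j+ρ into Ā_29 (reps in the given 4-coord order):

  λ_1 → (6, 1, 9, 1);  λ_2 → (21, 0, 0, 1);  λ_3 → (21, 0, 0, 1);  λ_4 → (21, 0, 0, 1);  λ_5 → (21, 0, 0, 1)

Partition of {1..5} into 2 W_29-dot-orbits:

[[1], [2, 3, 4, 5]]


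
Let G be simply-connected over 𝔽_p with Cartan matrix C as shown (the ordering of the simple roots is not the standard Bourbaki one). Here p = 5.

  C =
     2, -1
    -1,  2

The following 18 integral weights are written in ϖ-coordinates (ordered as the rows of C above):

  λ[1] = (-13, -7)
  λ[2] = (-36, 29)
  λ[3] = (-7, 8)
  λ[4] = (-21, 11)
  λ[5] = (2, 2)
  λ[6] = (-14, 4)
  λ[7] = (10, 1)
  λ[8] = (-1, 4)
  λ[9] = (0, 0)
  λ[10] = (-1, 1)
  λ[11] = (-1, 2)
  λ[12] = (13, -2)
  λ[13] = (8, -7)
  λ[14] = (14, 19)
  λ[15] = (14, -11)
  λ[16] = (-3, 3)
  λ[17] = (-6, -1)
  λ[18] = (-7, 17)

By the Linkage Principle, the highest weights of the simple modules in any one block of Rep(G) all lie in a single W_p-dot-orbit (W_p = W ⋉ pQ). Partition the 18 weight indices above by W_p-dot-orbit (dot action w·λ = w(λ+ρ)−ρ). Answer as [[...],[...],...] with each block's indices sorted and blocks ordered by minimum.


Cartan matrix: type A_2 (|W|=6); un-permuting the 2 rows.

Each λ_j+ρ reduced to Ā_5; 2-tuples below use C's row order:

  λ_1+ρ ↦ (2, 2) · λ_2+ρ ↦ (0, 5) · λ_3+ρ ↦ (1, 1) · λ_4+ρ ↦ (0, 2) · λ_5+ρ ↦ (2, 2) · λ_6+ρ ↦ (0, 3) · λ_7+ρ ↦ (2, 2) · λ_8+ρ ↦ (0, 5) · λ_9+ρ ↦ (1, 1) · λ_10+ρ ↦ (0, 2) · λ_11+ρ ↦ (0, 3) · λ_12+ρ ↦ (1, 1) · λ_13+ρ ↦ (1, 1) · λ_14+ρ ↦ (0, 5) · λ_15+ρ ↦ (0, 5) · λ_16+ρ ↦ (2, 2) · λ_17+ρ ↦ (0, 5) · λ_18+ρ ↦ (2, 2)

Linkage partition of the 18 weights (5 classes, p=5):

[[1, 5, 7, 16, 18], [2, 8, 14, 15, 17], [3, 9, 12, 13], [4, 10], [6, 11]]


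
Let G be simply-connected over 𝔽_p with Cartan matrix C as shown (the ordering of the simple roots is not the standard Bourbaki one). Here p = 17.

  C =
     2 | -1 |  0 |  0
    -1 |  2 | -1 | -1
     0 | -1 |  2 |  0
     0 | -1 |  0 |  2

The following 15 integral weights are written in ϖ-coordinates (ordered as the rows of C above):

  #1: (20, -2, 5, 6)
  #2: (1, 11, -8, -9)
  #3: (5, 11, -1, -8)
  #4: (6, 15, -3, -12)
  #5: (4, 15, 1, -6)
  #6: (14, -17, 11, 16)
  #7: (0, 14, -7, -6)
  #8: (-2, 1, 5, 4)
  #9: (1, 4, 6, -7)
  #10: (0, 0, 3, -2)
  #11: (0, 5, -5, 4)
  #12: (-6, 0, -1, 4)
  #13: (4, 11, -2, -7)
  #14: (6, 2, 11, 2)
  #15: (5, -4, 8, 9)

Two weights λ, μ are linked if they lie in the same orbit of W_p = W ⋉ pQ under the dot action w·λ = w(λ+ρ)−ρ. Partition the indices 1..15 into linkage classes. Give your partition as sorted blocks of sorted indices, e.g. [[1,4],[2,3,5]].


Root system D_4: the 4×4 matrix C matches after relabeling.

Alcove-folded reps (p=17, 15 weights, presented ϖ-order):

  [1] (1, 1, 6, 5);  [2] (1, 2, 4, 5);  [3] (5, 0, 1, 6);  [4] (1, 2, 4, 5);  [5] (1, 0, 4, 1);  [6] (1, 0, 4, 1);  [7] (1, 1, 6, 5);  [8] (1, 1, 6, 5);  [9] (1, 1, 6, 5);  [10] (1, 0, 4, 1);  [11] (1, 2, 4, 5);  [12] (1, 0, 4, 1);  [13] (5, 0, 1, 6);  [14] (1, 2, 4, 5);  [15] (1, 2, 4, 5)

Partition of {1..15} into 4 W_17-dot-orbits:

[[1, 7, 8, 9], [2, 4, 11, 14, 15], [3, 13], [5, 6, 10, 12]]


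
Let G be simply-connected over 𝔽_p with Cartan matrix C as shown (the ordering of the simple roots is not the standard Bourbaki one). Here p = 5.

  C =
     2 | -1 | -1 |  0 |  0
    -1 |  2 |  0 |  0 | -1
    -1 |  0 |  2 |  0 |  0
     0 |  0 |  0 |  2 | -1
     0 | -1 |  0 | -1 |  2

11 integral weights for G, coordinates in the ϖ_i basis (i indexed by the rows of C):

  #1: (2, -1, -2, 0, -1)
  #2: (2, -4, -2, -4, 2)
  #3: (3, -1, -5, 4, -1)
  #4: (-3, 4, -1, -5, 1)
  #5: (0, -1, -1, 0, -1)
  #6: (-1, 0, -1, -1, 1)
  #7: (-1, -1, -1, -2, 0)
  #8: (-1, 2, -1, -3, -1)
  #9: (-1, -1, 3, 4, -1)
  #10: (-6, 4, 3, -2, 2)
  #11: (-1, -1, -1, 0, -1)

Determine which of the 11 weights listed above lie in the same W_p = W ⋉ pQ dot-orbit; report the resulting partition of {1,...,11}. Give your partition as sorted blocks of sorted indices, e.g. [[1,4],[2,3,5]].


Type A_5, rank 5, |W|=720; reorder rows/cols to standard.

Alcove-folded reps (p=5, 11 weights, presented ϖ-order):

  λ_1 → (2, 0, 1, 1, 0) · λ_2 → (0, 1, 0, 0, 2) · λ_3 → (0, 0, 0, 1, 0) · λ_4 → (0, 1, 0, 0, 2) · λ_5 → (1, 0, 0, 1, 0) · λ_6 → (0, 1, 0, 0, 2) · λ_7 → (0, 0, 0, 1, 0) · λ_8 → (0, 1, 0, 0, 2) · λ_9 → (0, 0, 0, 1, 0) · λ_10 → (2, 0, 1, 1, 0) · λ_11 → (0, 0, 0, 1, 0)

These 11 weights hit 4 W_5-dot-orbits; sizes (2, 4, 4, 1):

[[1, 10], [2, 4, 6, 8], [3, 7, 9, 11], [5]]


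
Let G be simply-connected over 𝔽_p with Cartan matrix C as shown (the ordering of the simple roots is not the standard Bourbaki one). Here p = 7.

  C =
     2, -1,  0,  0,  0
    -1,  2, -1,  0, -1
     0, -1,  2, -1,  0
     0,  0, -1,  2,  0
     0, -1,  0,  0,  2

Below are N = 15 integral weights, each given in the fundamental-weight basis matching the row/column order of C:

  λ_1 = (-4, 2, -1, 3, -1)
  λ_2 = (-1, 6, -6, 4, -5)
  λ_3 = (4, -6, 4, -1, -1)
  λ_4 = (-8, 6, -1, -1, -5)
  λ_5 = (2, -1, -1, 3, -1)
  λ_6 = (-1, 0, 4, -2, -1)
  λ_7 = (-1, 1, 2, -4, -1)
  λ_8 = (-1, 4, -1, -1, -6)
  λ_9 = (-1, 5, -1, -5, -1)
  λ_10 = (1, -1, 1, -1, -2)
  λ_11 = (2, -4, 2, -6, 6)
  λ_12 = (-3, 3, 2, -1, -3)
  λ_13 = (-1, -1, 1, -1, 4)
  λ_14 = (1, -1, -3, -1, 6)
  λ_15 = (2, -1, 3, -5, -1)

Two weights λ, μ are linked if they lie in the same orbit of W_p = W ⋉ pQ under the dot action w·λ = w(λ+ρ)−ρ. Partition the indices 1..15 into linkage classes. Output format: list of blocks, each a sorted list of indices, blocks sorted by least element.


C ↔ D_5 under row/col permutation; |W(D_5)| = 1920.

Folding the 15 weights λ_j+ρ into Ā_7 (reps in the given 5-coord order):

  1: (3, 0, 0, 4, 0);  2: (2, 0, 0, 0, 2);  3: (0, 0, 0, 0, 5);  4: (3, 0, 0, 4, 0);  5: (3, 0, 0, 4, 0);  6: (0, 1, 0, 1, 0);  7: (0, 2, 0, 3, 0);  8: (0, 0, 0, 0, 5);  9: (0, 1, 0, 1, 0);  10: (1, 1, 1, 0, 0);  11: (2, 0, 0, 0, 2);  12: (2, 0, 0, 0, 2);  13: (0, 0, 0, 0, 5);  14: (0, 0, 0, 0, 5);  15: (3, 0, 0, 4, 0)

6 distinct reps among the 15 weights ⇒ 6 W_7-linkage classes:

[[1, 4, 5, 15], [2, 11, 12], [3, 8, 13, 14], [6, 9], [7], [10]]


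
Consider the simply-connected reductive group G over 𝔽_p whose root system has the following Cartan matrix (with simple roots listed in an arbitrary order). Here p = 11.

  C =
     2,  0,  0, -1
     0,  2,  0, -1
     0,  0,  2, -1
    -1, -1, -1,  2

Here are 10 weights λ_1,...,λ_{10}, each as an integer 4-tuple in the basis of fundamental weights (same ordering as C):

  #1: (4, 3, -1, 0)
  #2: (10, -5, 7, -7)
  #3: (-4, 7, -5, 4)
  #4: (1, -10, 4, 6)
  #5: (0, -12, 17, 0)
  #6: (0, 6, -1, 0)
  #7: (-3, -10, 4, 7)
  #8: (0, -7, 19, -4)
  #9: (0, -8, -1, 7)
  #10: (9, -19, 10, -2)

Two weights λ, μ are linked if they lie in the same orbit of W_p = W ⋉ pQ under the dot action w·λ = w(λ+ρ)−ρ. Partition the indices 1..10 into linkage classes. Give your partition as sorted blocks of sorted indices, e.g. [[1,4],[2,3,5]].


D_4 Cartan matrix, 4 simple roots permuted; ρ=(1,1,1,1).

Alcove-folded reps (p=11, 10 weights, presented ϖ-order):

  λ_1+ρ ↦ (5, 4, 0, 1);  λ_2+ρ ↦ (1, 6, 2, 0);  λ_3+ρ ↦ (1, 6, 2, 0);  λ_4+ρ ↦ (1, 6, 2, 0);  λ_5+ρ ↦ (1, 7, 0, 1);  λ_6+ρ ↦ (1, 7, 0, 1);  λ_7+ρ ↦ (1, 6, 2, 0);  λ_8+ρ ↦ (1, 6, 2, 0);  λ_9+ρ ↦ (1, 7, 0, 1);  λ_10+ρ ↦ (1, 7, 0, 1)

These 10 weights hit 3 W_11-dot-orbits; sizes (1, 5, 4):

[[1], [2, 3, 4, 7, 8], [5, 6, 9, 10]]


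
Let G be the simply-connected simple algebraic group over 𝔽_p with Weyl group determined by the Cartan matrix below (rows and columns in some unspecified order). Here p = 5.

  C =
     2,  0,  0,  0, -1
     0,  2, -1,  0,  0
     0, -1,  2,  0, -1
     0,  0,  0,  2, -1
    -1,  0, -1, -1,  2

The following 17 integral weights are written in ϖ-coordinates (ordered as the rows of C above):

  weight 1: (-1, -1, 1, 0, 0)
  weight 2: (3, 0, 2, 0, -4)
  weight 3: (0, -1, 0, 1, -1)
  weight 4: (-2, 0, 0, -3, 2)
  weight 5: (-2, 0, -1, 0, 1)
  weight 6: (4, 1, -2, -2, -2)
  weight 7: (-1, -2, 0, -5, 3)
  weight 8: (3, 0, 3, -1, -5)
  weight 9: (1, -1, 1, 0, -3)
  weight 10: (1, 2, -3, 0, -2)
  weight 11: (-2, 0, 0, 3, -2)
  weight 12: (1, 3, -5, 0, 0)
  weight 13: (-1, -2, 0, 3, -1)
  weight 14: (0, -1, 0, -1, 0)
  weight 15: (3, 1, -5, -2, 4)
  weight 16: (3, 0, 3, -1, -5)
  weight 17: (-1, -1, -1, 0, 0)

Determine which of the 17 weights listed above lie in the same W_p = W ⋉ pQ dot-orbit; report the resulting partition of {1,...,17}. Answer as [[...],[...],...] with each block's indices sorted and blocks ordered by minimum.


Dynkin diagram of C (from the 8 off-diagonal −1 entries): D_5.

λ_j+ρ reflected into Ā_5 (⟨·,θ^∨⟩≤5); 5-tuples as given:

  λ_1+ρ ↦ (0, 0, 0, 1, 1) · λ_2+ρ ↦ (1, 0, 1, 2, 0) · λ_3+ρ ↦ (1, 0, 1, 2, 0) · λ_4+ρ ↦ (1, 1, 0, 2, 0) · λ_5+ρ ↦ (1, 1, 0, 1, 1) · λ_6+ρ ↦ (1, 1, 0, 1, 1) · λ_7+ρ ↦ (0, 1, 0, 4, 0) · λ_8+ρ ↦ (0, 1, 0, 4, 0) · λ_9+ρ ↦ (0, 0, 0, 1, 1) · λ_10+ρ ↦ (0, 0, 0, 1, 1) · λ_11+ρ ↦ (1, 0, 1, 2, 0) · λ_12+ρ ↦ (1, 0, 1, 2, 0) · λ_13+ρ ↦ (0, 1, 0, 4, 0) · λ_14+ρ ↦ (1, 0, 1, 0, 1) · λ_15+ρ ↦ (1, 0, 1, 2, 0) · λ_16+ρ ↦ (0, 1, 0, 4, 0) · λ_17+ρ ↦ (0, 0, 0, 1, 1)

These 17 weights hit 6 W_5-dot-orbits; sizes (4, 5, 1, 2, 4, 1):

[[1, 9, 10, 17], [2, 3, 11, 12, 15], [4], [5, 6], [7, 8, 13, 16], [14]]


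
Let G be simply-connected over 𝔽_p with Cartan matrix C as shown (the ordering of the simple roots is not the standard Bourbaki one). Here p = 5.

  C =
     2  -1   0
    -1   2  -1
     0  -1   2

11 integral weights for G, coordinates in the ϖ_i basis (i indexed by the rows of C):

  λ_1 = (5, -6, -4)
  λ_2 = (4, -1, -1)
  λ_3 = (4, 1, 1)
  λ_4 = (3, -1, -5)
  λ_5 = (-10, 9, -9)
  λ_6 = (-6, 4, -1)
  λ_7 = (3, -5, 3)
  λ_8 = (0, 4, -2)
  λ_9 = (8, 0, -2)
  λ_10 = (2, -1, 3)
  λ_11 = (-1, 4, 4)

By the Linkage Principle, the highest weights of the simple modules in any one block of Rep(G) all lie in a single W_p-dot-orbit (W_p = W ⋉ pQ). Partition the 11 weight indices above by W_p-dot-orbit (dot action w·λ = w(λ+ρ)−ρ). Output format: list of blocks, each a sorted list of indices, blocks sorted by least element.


Root system A_3: the 3×3 matrix C matches after relabeling.

W_5-reps of the 11 weights in Ā_5 (same 3-coord order as C):

  λ_1+ρ ↦ (1, 0, 2)
  λ_2+ρ ↦ (5, 0, 0)
  λ_3+ρ ↦ (1, 0, 2)
  λ_4+ρ ↦ (0, 4, 0)
  λ_5+ρ ↦ (1, 0, 2)
  λ_6+ρ ↦ (5, 0, 0)
  λ_7+ρ ↦ (0, 4, 0)
  λ_8+ρ ↦ (0, 4, 0)
  λ_9+ρ ↦ (0, 4, 0)
  λ_10+ρ ↦ (1, 0, 2)
  λ_11+ρ ↦ (5, 0, 0)

These 11 weights hit 3 W_5-dot-orbits; sizes (4, 3, 4):

[[1, 3, 5, 10], [2, 6, 11], [4, 7, 8, 9]]


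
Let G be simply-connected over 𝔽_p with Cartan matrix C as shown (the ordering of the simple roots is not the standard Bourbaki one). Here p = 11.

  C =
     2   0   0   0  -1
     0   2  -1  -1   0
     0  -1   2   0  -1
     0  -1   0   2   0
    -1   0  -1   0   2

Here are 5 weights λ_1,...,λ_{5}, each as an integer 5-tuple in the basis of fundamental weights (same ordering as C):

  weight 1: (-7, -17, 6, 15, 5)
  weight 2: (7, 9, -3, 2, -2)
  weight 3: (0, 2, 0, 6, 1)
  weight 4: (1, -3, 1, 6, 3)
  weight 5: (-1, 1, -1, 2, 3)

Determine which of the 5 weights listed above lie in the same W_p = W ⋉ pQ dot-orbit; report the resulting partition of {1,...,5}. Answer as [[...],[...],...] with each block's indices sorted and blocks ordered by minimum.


A_5 Cartan matrix, 5 simple roots permuted; ρ=(1,1,1,1,1).

W_11-reps of the 5 weights in Ā_11 (same 5-coord order as C):

    [1] (0, 2, 0, 3, 4)
    [2] (2, 3, 1, 4, 0)
    [3] (2, 3, 1, 4, 0)
    [4] (0, 2, 0, 3, 4)
    [5] (0, 2, 0, 3, 4)

2 distinct reps among the 5 weights ⇒ 2 W_11-linkage classes:

[[1, 4, 5], [2, 3]]


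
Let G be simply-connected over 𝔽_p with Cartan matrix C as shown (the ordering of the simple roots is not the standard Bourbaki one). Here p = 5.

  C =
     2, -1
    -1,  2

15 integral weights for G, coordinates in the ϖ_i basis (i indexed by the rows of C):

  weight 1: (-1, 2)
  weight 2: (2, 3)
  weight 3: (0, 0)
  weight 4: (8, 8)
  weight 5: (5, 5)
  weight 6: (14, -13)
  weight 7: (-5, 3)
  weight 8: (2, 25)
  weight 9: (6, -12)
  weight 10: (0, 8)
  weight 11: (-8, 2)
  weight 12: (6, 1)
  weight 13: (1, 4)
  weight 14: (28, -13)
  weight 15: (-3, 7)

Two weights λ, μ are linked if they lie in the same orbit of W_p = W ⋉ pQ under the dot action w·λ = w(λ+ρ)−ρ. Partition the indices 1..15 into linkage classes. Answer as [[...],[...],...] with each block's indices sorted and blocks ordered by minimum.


Dynkin diagram of C (from the 2 off-diagonal −1 entries): A_2.

W_5-reps of the 15 weights in Ā_5 (same 2-coord order as C):

  λ_1+ρ ↦ (0, 3)
  λ_2+ρ ↦ (1, 2)
  λ_3+ρ ↦ (1, 1)
  λ_4+ρ ↦ (1, 1)
  λ_5+ρ ↦ (1, 1)
  λ_6+ρ ↦ (0, 3)
  λ_7+ρ ↦ (4, 0)
  λ_8+ρ ↦ (1, 3)
  λ_9+ρ ↦ (1, 1)
  λ_10+ρ ↦ (4, 0)
  λ_11+ρ ↦ (1, 2)
  λ_12+ρ ↦ (1, 2)
  λ_13+ρ ↦ (0, 3)
  λ_14+ρ ↦ (1, 2)
  λ_15+ρ ↦ (1, 2)

5 distinct reps among the 15 weights ⇒ 5 W_5-linkage classes:

[[1, 6, 13], [2, 11, 12, 14, 15], [3, 4, 5, 9], [7, 10], [8]]


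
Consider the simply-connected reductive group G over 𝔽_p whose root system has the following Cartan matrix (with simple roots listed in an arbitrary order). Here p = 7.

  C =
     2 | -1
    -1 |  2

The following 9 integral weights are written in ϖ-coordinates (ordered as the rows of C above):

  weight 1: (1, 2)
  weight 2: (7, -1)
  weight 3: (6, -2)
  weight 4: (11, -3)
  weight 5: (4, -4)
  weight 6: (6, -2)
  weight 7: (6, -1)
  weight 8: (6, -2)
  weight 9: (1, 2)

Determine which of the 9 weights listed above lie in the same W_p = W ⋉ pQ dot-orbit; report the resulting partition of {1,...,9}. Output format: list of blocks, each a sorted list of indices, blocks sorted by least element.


Dynkin diagram of C (from the 2 off-diagonal −1 entries): A_2.

W_7-reps of the 9 weights in Ā_7 (same 2-coord order as C):

  1: (2, 3) · 2: (6, 1) · 3: (6, 1) · 4: (2, 3) · 5: (2, 3) · 6: (6, 1) · 7: (7, 0) · 8: (6, 1) · 9: (2, 3)

Grouping the 9 weights by Ā_7-representative: 3 linkage classes.

[[1, 4, 5, 9], [2, 3, 6, 8], [7]]


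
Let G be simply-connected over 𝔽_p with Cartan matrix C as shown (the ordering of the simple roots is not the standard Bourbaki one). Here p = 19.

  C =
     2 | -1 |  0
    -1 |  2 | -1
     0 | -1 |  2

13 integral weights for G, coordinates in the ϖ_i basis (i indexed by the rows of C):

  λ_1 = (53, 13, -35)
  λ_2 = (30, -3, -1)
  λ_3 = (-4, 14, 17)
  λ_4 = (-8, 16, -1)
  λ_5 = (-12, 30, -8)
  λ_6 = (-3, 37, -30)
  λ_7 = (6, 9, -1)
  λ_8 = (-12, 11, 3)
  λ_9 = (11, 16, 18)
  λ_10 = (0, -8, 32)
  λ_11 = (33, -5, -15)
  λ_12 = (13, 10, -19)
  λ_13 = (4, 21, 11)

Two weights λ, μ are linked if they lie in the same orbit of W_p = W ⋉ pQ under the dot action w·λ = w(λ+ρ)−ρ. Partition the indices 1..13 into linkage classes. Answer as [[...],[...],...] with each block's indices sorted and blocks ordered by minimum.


Type A_3, rank 3, |W|=24; reorder rows/cols to standard.

Each λ_j+ρ reduced to Ā_19; 3-tuples below use C's row order:

  λ_1+ρ ↦ (1, 3, 11);  λ_2+ρ ↦ (7, 10, 0);  λ_3+ρ ↦ (11, 1, 4);  λ_4+ρ ↦ (7, 10, 0);  λ_5+ρ ↦ (1, 7, 5);  λ_6+ρ ↦ (7, 10, 0);  λ_7+ρ ↦ (7, 10, 0);  λ_8+ρ ↦ (11, 1, 4);  λ_9+ρ ↦ (7, 10, 0);  λ_10+ρ ↦ (1, 7, 5);  λ_11+ρ ↦ (1, 3, 11);  λ_12+ρ ↦ (1, 7, 5);  λ_13+ρ ↦ (11, 1, 4)

Grouping the 13 weights by Ā_19-representative: 4 linkage classes.

[[1, 11], [2, 4, 6, 7, 9], [3, 8, 13], [5, 10, 12]]


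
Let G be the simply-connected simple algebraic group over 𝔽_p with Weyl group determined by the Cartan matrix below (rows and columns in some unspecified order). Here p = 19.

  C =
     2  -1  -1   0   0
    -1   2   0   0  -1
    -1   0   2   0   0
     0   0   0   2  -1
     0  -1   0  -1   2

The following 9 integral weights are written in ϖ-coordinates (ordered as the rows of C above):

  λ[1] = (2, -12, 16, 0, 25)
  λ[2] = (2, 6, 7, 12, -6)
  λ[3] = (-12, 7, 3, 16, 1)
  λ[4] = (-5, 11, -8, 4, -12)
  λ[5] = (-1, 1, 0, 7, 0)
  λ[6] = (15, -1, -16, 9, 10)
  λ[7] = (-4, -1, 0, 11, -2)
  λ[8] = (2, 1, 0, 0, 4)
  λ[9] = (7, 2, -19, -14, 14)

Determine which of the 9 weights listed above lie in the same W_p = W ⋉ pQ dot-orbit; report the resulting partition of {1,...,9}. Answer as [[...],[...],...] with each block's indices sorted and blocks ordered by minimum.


Dynkin diagram of C (from the 8 off-diagonal −1 entries): A_5.

λ_j+ρ reflected into Ā_19 (⟨·,θ^∨⟩≤19); 5-tuples as given:

  [1] (0, 2, 1, 8, 1)
  [2] (3, 2, 1, 1, 5)
  [3] (0, 2, 1, 8, 1)
  [4] (3, 2, 1, 1, 5)
  [5] (0, 2, 1, 8, 1)
  [6] (0, 2, 1, 8, 1)
  [7] (0, 2, 1, 8, 1)
  [8] (3, 2, 1, 1, 5)
  [9] (3, 2, 1, 1, 5)

Partition of {1..9} into 2 W_19-dot-orbits:

[[1, 3, 5, 6, 7], [2, 4, 8, 9]]


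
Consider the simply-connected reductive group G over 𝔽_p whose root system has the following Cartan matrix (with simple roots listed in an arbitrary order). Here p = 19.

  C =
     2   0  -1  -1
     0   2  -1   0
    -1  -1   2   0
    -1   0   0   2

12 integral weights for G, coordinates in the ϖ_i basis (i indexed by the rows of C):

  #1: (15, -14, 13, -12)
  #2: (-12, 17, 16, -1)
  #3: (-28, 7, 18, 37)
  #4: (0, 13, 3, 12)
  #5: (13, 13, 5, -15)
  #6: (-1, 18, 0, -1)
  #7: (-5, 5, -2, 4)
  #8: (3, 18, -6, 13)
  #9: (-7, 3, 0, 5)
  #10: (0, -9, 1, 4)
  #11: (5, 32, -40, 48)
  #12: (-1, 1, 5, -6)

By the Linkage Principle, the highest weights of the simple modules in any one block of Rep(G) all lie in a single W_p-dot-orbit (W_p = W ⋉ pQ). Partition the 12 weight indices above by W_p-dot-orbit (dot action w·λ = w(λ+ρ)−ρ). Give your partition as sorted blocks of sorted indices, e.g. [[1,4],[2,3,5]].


C ↔ A_4 under row/col permutation; |W(A_4)| = 120.

λ_j+ρ reflected into Ā_19 (⟨·,θ^∨⟩≤19); 4-tuples as given:

  1: (5, 2, 1, 0) · 2: (5, 2, 1, 0) · 3: (0, 0, 11, 0) · 4: (1, 1, 4, 0) · 5: (1, 1, 4, 0) · 6: (1, 18, 0, 0) · 7: (1, 1, 4, 0) · 8: (1, 1, 4, 0) · 9: (1, 1, 4, 0) · 10: (5, 2, 1, 0) · 11: (5, 2, 1, 0) · 12: (5, 2, 1, 0)

Grouping the 12 weights by Ā_19-representative: 4 linkage classes.

[[1, 2, 10, 11, 12], [3], [4, 5, 7, 8, 9], [6]]


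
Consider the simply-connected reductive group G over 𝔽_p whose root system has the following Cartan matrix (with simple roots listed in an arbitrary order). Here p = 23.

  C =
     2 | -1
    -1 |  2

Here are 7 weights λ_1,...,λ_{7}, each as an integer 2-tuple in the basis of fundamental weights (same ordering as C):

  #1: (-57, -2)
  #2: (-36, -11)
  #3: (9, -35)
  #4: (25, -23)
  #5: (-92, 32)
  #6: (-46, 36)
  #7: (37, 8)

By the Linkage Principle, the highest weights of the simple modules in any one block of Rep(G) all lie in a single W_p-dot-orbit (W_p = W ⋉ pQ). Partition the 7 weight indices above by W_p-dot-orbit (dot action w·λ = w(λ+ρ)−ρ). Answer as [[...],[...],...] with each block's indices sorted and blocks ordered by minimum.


Root system A_2: the 2×2 matrix C matches after relabeling.

Each λ_j+ρ reduced to Ā_23; 2-tuples below use C's row order:

  1: (12, 1) · 2: (12, 1) · 3: (12, 1) · 4: (1, 19) · 5: (12, 1) · 6: (1, 14) · 7: (1, 14)

Grouping the 7 weights by Ā_23-representative: 3 linkage classes.

[[1, 2, 3, 5], [4], [6, 7]]


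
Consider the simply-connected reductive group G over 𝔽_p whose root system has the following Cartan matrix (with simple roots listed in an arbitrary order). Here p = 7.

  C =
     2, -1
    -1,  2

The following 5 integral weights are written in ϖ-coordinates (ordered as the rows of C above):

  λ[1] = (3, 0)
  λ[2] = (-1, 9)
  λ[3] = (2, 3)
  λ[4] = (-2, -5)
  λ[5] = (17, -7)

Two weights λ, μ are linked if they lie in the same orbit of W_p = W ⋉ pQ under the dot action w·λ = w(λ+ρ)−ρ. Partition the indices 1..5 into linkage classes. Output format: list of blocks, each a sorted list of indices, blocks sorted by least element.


A_2 Cartan matrix, 2 simple roots permuted; ρ=(1,1).

λ_j+ρ reflected into Ā_7 (⟨·,θ^∨⟩≤7); 2-tuples as given:

  [1] (4, 1);  [2] (3, 4);  [3] (3, 4);  [4] (4, 1);  [5] (4, 1)

Linkage partition of the 5 weights (2 classes, p=7):

[[1, 4, 5], [2, 3]]


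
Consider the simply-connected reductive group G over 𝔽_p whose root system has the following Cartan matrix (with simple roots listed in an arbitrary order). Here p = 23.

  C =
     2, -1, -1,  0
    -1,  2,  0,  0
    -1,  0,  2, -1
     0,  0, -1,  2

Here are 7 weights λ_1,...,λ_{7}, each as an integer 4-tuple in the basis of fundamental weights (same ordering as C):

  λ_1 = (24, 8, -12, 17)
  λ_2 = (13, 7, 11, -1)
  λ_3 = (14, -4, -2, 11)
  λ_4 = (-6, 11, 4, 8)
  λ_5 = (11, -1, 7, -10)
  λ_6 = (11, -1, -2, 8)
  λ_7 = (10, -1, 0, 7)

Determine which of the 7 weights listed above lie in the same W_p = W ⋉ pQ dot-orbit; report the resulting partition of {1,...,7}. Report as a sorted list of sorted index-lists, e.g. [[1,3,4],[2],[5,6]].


Dynkin diagram of C (from the 6 off-diagonal −1 entries): A_4.

W_23-reps of the 7 weights in Ā_23 (same 4-coord order as C):

  λ_1+ρ ↦ (5, 7, 0, 9);  λ_2+ρ ↦ (11, 0, 1, 8);  λ_3+ρ ↦ (11, 0, 1, 8);  λ_4+ρ ↦ (5, 7, 0, 9);  λ_5+ρ ↦ (11, 0, 1, 8);  λ_6+ρ ↦ (11, 0, 1, 8);  λ_7+ρ ↦ (11, 0, 1, 8)

These 7 weights hit 2 W_23-dot-orbits; sizes (2, 5):

[[1, 4], [2, 3, 5, 6, 7]]


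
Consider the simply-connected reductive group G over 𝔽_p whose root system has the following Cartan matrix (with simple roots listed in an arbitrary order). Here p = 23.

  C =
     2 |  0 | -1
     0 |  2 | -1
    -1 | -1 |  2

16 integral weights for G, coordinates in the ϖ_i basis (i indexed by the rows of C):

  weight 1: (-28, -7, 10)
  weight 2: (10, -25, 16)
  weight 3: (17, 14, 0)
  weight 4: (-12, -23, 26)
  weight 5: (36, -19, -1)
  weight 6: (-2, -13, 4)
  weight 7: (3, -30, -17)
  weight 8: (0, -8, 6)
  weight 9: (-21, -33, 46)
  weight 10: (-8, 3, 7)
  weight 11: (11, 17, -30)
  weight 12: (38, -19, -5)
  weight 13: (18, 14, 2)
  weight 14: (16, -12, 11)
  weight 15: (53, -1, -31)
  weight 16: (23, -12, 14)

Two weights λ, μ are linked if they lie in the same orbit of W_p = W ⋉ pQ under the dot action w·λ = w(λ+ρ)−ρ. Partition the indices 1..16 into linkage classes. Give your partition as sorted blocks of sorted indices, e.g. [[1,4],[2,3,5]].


Cartan matrix: type A_3 (|W|=24); un-permuting the 3 rows.

Alcove-folded reps (p=23, 16 weights, presented ϖ-order):

  λ_1 → (1, 12, 6);  λ_2 → (1, 12, 6);  λ_3 → (7, 4, 1);  λ_4 → (1, 12, 6);  λ_5 → (5, 14, 4);  λ_6 → (7, 4, 1);  λ_7 → (1, 12, 6);  λ_8 → (1, 7, 0);  λ_9 → (5, 1, 3);  λ_10 → (7, 4, 1);  λ_11 → (11, 5, 1);  λ_12 → (1, 12, 6);  λ_13 → (5, 1, 3);  λ_14 → (11, 5, 1);  λ_15 → (1, 7, 0);  λ_16 → (7, 4, 1)

6 distinct reps among the 16 weights ⇒ 6 W_23-linkage classes:

[[1, 2, 4, 7, 12], [3, 6, 10, 16], [5], [8, 15], [9, 13], [11, 14]]


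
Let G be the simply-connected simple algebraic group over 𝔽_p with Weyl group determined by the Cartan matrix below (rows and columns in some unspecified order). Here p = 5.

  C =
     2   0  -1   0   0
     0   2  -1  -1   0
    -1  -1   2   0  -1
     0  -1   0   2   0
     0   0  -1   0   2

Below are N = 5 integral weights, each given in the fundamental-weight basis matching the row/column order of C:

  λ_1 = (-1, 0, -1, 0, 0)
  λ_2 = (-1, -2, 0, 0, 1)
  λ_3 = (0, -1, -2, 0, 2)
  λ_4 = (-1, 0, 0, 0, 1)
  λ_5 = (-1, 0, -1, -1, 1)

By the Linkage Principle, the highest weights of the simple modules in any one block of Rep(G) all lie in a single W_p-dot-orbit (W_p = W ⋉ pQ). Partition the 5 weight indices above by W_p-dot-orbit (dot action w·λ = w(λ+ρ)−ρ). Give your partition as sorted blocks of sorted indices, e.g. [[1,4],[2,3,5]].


Dynkin diagram of C (from the 8 off-diagonal −1 entries): D_5.

Folding the 5 weights λ_j+ρ into Ā_5 (reps in the given 5-coord order):

  1: (0, 1, 0, 1, 1)
  2: (0, 1, 0, 0, 2)
  3: (0, 1, 0, 0, 2)
  4: (0, 1, 0, 0, 2)
  5: (0, 1, 0, 0, 2)

These 5 weights hit 2 W_5-dot-orbits; sizes (1, 4):

[[1], [2, 3, 4, 5]]


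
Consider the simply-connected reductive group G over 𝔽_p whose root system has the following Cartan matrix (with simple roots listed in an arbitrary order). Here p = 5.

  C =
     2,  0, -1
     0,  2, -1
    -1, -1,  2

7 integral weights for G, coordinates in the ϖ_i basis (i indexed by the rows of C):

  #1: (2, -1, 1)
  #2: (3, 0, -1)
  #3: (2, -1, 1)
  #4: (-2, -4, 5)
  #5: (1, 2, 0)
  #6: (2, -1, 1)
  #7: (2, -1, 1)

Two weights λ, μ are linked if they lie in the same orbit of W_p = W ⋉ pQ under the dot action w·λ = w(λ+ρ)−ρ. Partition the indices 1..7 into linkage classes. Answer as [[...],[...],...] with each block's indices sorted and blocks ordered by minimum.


Root system A_3: the 3×3 matrix C matches after relabeling.

Each λ_j+ρ reduced to Ā_5; 3-tuples below use C's row order:

  [1] (3, 0, 2)
  [2] (4, 1, 0)
  [3] (3, 0, 2)
  [4] (0, 2, 2)
  [5] (1, 2, 1)
  [6] (3, 0, 2)
  [7] (3, 0, 2)

Linkage partition of the 7 weights (4 classes, p=5):

[[1, 3, 6, 7], [2], [4], [5]]


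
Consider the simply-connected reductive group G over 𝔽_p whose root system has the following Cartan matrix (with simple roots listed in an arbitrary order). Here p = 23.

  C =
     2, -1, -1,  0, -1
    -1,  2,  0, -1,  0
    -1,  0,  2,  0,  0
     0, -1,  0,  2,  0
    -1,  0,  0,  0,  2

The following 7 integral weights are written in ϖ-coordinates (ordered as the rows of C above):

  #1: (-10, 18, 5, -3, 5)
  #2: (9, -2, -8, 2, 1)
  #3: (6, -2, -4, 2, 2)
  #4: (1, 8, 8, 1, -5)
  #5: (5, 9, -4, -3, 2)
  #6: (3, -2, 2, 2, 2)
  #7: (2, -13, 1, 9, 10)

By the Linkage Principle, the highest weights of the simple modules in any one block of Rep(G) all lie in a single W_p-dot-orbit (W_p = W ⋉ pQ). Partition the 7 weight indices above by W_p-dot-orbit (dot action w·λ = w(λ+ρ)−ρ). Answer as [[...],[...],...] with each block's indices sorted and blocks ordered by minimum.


Dynkin diagram of C (from the 8 off-diagonal −1 entries): D_5.

Each λ_j+ρ reduced to Ā_23; 5-tuples below use C's row order:

  1: (3, 1, 3, 2, 3)
  2: (2, 1, 7, 2, 2)
  3: (3, 1, 3, 2, 3)
  4: (2, 1, 7, 2, 2)
  5: (3, 1, 3, 2, 3)
  6: (3, 1, 3, 2, 3)
  7: (2, 1, 7, 2, 2)

Partition of {1..7} into 2 W_23-dot-orbits:

[[1, 3, 5, 6], [2, 4, 7]]


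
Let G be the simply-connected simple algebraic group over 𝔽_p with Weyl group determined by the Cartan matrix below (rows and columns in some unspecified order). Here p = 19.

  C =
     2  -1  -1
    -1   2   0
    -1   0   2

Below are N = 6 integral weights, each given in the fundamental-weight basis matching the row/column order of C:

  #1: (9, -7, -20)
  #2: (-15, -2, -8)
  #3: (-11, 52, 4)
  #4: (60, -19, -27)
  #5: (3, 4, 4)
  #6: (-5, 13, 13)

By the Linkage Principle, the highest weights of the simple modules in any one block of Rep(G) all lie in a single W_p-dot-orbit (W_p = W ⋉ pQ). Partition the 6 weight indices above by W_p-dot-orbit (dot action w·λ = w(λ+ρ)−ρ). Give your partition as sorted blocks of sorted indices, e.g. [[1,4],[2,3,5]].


C ↔ A_3 under row/col permutation; |W(A_3)| = 24.

Folding the 6 weights λ_j+ρ into Ā_19 (reps in the given 3-coord order):

  λ_1 → (6, 9, 4);  λ_2 → (12, 4, 2);  λ_3 → (4, 5, 5);  λ_4 → (12, 4, 2);  λ_5 → (4, 5, 5);  λ_6 → (4, 5, 5)

Grouping the 6 weights by Ā_19-representative: 3 linkage classes.

[[1], [2, 4], [3, 5, 6]]


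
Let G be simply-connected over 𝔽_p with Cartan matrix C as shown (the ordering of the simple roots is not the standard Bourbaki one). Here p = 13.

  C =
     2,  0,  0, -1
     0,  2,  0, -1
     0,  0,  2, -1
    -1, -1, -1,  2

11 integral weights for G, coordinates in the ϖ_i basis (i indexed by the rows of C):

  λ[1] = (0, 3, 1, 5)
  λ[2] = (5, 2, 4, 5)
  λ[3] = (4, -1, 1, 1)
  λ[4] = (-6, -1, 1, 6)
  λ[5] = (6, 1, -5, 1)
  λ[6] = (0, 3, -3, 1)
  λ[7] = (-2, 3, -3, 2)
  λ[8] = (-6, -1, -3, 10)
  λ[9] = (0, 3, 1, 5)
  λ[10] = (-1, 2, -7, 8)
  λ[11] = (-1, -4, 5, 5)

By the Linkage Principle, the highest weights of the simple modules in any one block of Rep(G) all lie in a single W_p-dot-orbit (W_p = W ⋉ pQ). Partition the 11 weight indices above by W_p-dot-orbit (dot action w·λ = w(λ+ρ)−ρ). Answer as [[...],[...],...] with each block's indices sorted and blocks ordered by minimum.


Root system D_4: the 4×4 matrix C matches after relabeling.

Alcove-folded reps (p=13, 11 weights, presented ϖ-order):

  λ_1+ρ ↦ (1, 4, 2, 0);  λ_2+ρ ↦ (1, 4, 2, 0);  λ_3+ρ ↦ (5, 0, 2, 2);  λ_4+ρ ↦ (5, 0, 2, 2);  λ_5+ρ ↦ (5, 0, 2, 2);  λ_6+ρ ↦ (1, 4, 2, 0);  λ_7+ρ ↦ (1, 4, 2, 0);  λ_8+ρ ↦ (5, 0, 2, 2);  λ_9+ρ ↦ (1, 4, 2, 0);  λ_10+ρ ↦ (0, 3, 6, 1);  λ_11+ρ ↦ (0, 3, 6, 1)

Grouping the 11 weights by Ā_13-representative: 3 linkage classes.

[[1, 2, 6, 7, 9], [3, 4, 5, 8], [10, 11]]


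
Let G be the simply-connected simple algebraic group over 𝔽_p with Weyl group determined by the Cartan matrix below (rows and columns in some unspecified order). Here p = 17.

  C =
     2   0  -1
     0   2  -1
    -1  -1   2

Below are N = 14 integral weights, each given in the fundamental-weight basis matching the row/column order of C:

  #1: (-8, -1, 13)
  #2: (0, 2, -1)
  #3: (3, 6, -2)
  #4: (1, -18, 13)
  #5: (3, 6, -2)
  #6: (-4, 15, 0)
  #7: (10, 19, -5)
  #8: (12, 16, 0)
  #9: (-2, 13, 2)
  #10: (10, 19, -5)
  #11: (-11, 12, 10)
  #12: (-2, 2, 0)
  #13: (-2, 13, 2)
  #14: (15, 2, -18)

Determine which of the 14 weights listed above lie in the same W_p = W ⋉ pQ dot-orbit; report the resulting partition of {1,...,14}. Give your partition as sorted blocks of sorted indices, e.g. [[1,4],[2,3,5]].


Cartan matrix: type A_3 (|W|=24); un-permuting the 3 rows.

λ_j+ρ reflected into Ā_17 (⟨·,θ^∨⟩≤17); 3-tuples as given:

  λ_1+ρ ↦ (7, 0, 7);  λ_2+ρ ↦ (1, 3, 0);  λ_3+ρ ↦ (3, 6, 1);  λ_4+ρ ↦ (1, 14, 2);  λ_5+ρ ↦ (3, 6, 1);  λ_6+ρ ↦ (1, 14, 2);  λ_7+ρ ↦ (3, 6, 1);  λ_8+ρ ↦ (1, 3, 0);  λ_9+ρ ↦ (1, 14, 2);  λ_10+ρ ↦ (3, 6, 1);  λ_11+ρ ↦ (3, 6, 1);  λ_12+ρ ↦ (1, 3, 0);  λ_13+ρ ↦ (1, 14, 2);  λ_14+ρ ↦ (1, 14, 2)

Grouping the 14 weights by Ā_17-representative: 4 linkage classes.

[[1], [2, 8, 12], [3, 5, 7, 10, 11], [4, 6, 9, 13, 14]]
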